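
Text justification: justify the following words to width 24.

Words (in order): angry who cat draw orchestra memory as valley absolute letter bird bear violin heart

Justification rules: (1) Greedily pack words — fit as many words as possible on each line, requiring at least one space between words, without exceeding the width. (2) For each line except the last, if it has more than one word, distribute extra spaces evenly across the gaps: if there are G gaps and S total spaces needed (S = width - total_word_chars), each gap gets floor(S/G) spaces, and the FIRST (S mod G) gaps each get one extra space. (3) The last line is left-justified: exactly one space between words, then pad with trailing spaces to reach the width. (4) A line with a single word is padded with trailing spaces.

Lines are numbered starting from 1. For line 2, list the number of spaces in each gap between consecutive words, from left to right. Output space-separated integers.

Answer: 4 3

Derivation:
Line 1: ['angry', 'who', 'cat', 'draw'] (min_width=18, slack=6)
Line 2: ['orchestra', 'memory', 'as'] (min_width=19, slack=5)
Line 3: ['valley', 'absolute', 'letter'] (min_width=22, slack=2)
Line 4: ['bird', 'bear', 'violin', 'heart'] (min_width=22, slack=2)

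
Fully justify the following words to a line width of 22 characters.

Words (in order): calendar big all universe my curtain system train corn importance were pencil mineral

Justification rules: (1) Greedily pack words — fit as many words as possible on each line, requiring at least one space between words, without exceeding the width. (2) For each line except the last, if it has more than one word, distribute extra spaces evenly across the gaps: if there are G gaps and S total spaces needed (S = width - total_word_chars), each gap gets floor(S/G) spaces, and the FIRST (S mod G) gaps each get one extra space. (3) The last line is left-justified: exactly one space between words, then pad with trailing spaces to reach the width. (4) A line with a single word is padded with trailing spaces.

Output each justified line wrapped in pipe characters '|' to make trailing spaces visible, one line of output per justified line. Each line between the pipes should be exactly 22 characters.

Answer: |calendar    big    all|
|universe   my  curtain|
|system    train   corn|
|importance were pencil|
|mineral               |

Derivation:
Line 1: ['calendar', 'big', 'all'] (min_width=16, slack=6)
Line 2: ['universe', 'my', 'curtain'] (min_width=19, slack=3)
Line 3: ['system', 'train', 'corn'] (min_width=17, slack=5)
Line 4: ['importance', 'were', 'pencil'] (min_width=22, slack=0)
Line 5: ['mineral'] (min_width=7, slack=15)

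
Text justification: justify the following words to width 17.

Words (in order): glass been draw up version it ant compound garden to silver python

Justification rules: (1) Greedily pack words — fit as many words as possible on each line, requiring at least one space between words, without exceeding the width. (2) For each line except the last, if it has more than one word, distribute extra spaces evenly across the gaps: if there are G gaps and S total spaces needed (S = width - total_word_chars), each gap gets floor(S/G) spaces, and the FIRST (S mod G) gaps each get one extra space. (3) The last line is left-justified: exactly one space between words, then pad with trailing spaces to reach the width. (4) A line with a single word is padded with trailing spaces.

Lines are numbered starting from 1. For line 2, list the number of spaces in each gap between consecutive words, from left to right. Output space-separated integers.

Line 1: ['glass', 'been', 'draw'] (min_width=15, slack=2)
Line 2: ['up', 'version', 'it', 'ant'] (min_width=17, slack=0)
Line 3: ['compound', 'garden'] (min_width=15, slack=2)
Line 4: ['to', 'silver', 'python'] (min_width=16, slack=1)

Answer: 1 1 1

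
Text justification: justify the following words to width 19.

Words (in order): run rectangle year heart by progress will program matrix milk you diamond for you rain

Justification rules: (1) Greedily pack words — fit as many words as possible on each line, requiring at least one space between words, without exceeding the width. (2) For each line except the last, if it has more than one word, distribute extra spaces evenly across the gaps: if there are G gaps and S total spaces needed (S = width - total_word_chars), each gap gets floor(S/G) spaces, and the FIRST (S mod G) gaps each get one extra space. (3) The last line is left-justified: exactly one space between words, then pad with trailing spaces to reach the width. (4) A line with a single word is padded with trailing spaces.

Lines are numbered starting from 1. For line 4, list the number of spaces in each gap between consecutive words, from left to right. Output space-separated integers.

Line 1: ['run', 'rectangle', 'year'] (min_width=18, slack=1)
Line 2: ['heart', 'by', 'progress'] (min_width=17, slack=2)
Line 3: ['will', 'program', 'matrix'] (min_width=19, slack=0)
Line 4: ['milk', 'you', 'diamond'] (min_width=16, slack=3)
Line 5: ['for', 'you', 'rain'] (min_width=12, slack=7)

Answer: 3 2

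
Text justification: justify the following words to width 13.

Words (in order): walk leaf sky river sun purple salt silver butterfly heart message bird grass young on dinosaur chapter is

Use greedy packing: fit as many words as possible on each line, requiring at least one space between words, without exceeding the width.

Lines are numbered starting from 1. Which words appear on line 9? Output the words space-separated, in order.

Answer: dinosaur

Derivation:
Line 1: ['walk', 'leaf', 'sky'] (min_width=13, slack=0)
Line 2: ['river', 'sun'] (min_width=9, slack=4)
Line 3: ['purple', 'salt'] (min_width=11, slack=2)
Line 4: ['silver'] (min_width=6, slack=7)
Line 5: ['butterfly'] (min_width=9, slack=4)
Line 6: ['heart', 'message'] (min_width=13, slack=0)
Line 7: ['bird', 'grass'] (min_width=10, slack=3)
Line 8: ['young', 'on'] (min_width=8, slack=5)
Line 9: ['dinosaur'] (min_width=8, slack=5)
Line 10: ['chapter', 'is'] (min_width=10, slack=3)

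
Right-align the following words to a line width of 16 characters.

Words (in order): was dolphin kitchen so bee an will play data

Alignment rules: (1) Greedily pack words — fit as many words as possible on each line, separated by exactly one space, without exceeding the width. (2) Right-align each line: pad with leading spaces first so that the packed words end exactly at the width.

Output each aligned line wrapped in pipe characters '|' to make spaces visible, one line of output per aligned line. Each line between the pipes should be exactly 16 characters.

Answer: |     was dolphin|
|  kitchen so bee|
|    an will play|
|            data|

Derivation:
Line 1: ['was', 'dolphin'] (min_width=11, slack=5)
Line 2: ['kitchen', 'so', 'bee'] (min_width=14, slack=2)
Line 3: ['an', 'will', 'play'] (min_width=12, slack=4)
Line 4: ['data'] (min_width=4, slack=12)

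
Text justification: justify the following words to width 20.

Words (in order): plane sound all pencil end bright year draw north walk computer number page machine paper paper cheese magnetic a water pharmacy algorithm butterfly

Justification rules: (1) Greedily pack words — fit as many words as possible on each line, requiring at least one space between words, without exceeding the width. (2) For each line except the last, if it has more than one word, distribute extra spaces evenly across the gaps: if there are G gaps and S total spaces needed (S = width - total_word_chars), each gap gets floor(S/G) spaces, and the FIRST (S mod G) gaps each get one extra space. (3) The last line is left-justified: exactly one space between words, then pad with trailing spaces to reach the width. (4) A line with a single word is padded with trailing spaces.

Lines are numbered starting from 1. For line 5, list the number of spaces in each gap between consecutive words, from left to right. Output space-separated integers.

Line 1: ['plane', 'sound', 'all'] (min_width=15, slack=5)
Line 2: ['pencil', 'end', 'bright'] (min_width=17, slack=3)
Line 3: ['year', 'draw', 'north', 'walk'] (min_width=20, slack=0)
Line 4: ['computer', 'number', 'page'] (min_width=20, slack=0)
Line 5: ['machine', 'paper', 'paper'] (min_width=19, slack=1)
Line 6: ['cheese', 'magnetic', 'a'] (min_width=17, slack=3)
Line 7: ['water', 'pharmacy'] (min_width=14, slack=6)
Line 8: ['algorithm', 'butterfly'] (min_width=19, slack=1)

Answer: 2 1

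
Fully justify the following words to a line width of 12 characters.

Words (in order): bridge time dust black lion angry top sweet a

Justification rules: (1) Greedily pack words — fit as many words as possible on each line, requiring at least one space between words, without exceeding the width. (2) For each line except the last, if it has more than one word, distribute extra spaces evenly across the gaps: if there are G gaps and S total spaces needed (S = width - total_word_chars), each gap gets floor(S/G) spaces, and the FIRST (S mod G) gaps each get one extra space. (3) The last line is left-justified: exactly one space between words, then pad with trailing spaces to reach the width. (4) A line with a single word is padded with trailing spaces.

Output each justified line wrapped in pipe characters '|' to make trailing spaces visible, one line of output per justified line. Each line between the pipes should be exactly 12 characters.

Answer: |bridge  time|
|dust   black|
|lion   angry|
|top sweet a |

Derivation:
Line 1: ['bridge', 'time'] (min_width=11, slack=1)
Line 2: ['dust', 'black'] (min_width=10, slack=2)
Line 3: ['lion', 'angry'] (min_width=10, slack=2)
Line 4: ['top', 'sweet', 'a'] (min_width=11, slack=1)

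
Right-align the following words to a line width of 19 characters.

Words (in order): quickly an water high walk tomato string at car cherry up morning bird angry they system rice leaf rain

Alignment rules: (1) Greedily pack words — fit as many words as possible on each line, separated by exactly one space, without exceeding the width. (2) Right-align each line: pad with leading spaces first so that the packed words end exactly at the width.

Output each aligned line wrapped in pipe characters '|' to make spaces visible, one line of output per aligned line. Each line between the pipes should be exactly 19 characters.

Answer: |   quickly an water|
|   high walk tomato|
|      string at car|
|  cherry up morning|
|    bird angry they|
|   system rice leaf|
|               rain|

Derivation:
Line 1: ['quickly', 'an', 'water'] (min_width=16, slack=3)
Line 2: ['high', 'walk', 'tomato'] (min_width=16, slack=3)
Line 3: ['string', 'at', 'car'] (min_width=13, slack=6)
Line 4: ['cherry', 'up', 'morning'] (min_width=17, slack=2)
Line 5: ['bird', 'angry', 'they'] (min_width=15, slack=4)
Line 6: ['system', 'rice', 'leaf'] (min_width=16, slack=3)
Line 7: ['rain'] (min_width=4, slack=15)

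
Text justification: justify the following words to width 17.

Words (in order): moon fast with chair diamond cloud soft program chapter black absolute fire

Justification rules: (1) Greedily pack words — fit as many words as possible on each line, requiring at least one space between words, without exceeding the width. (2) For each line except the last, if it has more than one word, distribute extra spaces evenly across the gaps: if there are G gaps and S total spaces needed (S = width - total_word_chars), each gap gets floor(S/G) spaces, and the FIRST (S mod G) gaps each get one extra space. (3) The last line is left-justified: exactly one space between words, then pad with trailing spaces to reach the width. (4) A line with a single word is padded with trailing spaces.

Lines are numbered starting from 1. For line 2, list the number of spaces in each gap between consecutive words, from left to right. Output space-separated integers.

Answer: 5

Derivation:
Line 1: ['moon', 'fast', 'with'] (min_width=14, slack=3)
Line 2: ['chair', 'diamond'] (min_width=13, slack=4)
Line 3: ['cloud', 'soft'] (min_width=10, slack=7)
Line 4: ['program', 'chapter'] (min_width=15, slack=2)
Line 5: ['black', 'absolute'] (min_width=14, slack=3)
Line 6: ['fire'] (min_width=4, slack=13)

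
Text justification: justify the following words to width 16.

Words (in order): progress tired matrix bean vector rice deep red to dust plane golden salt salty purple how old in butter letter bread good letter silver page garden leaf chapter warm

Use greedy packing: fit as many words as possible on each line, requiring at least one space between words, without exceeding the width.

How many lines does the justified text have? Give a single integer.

Line 1: ['progress', 'tired'] (min_width=14, slack=2)
Line 2: ['matrix', 'bean'] (min_width=11, slack=5)
Line 3: ['vector', 'rice', 'deep'] (min_width=16, slack=0)
Line 4: ['red', 'to', 'dust'] (min_width=11, slack=5)
Line 5: ['plane', 'golden'] (min_width=12, slack=4)
Line 6: ['salt', 'salty'] (min_width=10, slack=6)
Line 7: ['purple', 'how', 'old'] (min_width=14, slack=2)
Line 8: ['in', 'butter', 'letter'] (min_width=16, slack=0)
Line 9: ['bread', 'good'] (min_width=10, slack=6)
Line 10: ['letter', 'silver'] (min_width=13, slack=3)
Line 11: ['page', 'garden', 'leaf'] (min_width=16, slack=0)
Line 12: ['chapter', 'warm'] (min_width=12, slack=4)
Total lines: 12

Answer: 12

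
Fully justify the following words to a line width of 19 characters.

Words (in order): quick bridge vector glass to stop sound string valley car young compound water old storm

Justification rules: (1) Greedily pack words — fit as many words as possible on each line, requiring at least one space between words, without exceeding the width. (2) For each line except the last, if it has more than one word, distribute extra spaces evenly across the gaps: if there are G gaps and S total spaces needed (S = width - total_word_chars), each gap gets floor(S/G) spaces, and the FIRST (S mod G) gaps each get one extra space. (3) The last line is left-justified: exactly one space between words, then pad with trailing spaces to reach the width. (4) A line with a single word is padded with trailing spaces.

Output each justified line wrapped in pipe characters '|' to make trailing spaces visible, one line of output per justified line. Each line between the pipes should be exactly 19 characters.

Answer: |quick bridge vector|
|glass to stop sound|
|string  valley  car|
|young      compound|
|water old storm    |

Derivation:
Line 1: ['quick', 'bridge', 'vector'] (min_width=19, slack=0)
Line 2: ['glass', 'to', 'stop', 'sound'] (min_width=19, slack=0)
Line 3: ['string', 'valley', 'car'] (min_width=17, slack=2)
Line 4: ['young', 'compound'] (min_width=14, slack=5)
Line 5: ['water', 'old', 'storm'] (min_width=15, slack=4)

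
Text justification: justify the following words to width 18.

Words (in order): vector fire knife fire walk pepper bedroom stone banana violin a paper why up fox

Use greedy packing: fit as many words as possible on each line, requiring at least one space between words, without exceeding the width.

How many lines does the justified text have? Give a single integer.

Answer: 5

Derivation:
Line 1: ['vector', 'fire', 'knife'] (min_width=17, slack=1)
Line 2: ['fire', 'walk', 'pepper'] (min_width=16, slack=2)
Line 3: ['bedroom', 'stone'] (min_width=13, slack=5)
Line 4: ['banana', 'violin', 'a'] (min_width=15, slack=3)
Line 5: ['paper', 'why', 'up', 'fox'] (min_width=16, slack=2)
Total lines: 5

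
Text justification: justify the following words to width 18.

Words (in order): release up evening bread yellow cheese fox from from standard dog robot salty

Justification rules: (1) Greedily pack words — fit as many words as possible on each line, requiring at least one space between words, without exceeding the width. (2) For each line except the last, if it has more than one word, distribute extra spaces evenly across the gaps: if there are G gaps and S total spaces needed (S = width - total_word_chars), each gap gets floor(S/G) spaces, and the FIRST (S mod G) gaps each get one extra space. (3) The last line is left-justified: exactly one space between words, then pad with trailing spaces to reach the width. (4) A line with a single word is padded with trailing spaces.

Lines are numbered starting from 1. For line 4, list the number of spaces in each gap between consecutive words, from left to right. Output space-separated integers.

Line 1: ['release', 'up', 'evening'] (min_width=18, slack=0)
Line 2: ['bread', 'yellow'] (min_width=12, slack=6)
Line 3: ['cheese', 'fox', 'from'] (min_width=15, slack=3)
Line 4: ['from', 'standard', 'dog'] (min_width=17, slack=1)
Line 5: ['robot', 'salty'] (min_width=11, slack=7)

Answer: 2 1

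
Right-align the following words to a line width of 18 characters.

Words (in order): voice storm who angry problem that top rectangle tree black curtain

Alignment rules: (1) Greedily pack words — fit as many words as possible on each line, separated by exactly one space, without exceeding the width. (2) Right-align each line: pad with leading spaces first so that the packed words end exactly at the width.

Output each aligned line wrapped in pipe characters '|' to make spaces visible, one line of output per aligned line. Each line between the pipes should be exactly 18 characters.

Line 1: ['voice', 'storm', 'who'] (min_width=15, slack=3)
Line 2: ['angry', 'problem', 'that'] (min_width=18, slack=0)
Line 3: ['top', 'rectangle', 'tree'] (min_width=18, slack=0)
Line 4: ['black', 'curtain'] (min_width=13, slack=5)

Answer: |   voice storm who|
|angry problem that|
|top rectangle tree|
|     black curtain|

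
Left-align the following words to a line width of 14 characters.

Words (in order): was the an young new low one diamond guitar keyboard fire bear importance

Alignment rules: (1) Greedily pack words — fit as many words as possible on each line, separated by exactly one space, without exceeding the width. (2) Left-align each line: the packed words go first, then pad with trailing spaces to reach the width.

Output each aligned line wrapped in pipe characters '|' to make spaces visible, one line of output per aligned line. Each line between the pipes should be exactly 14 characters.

Answer: |was the an    |
|young new low |
|one diamond   |
|guitar        |
|keyboard fire |
|bear          |
|importance    |

Derivation:
Line 1: ['was', 'the', 'an'] (min_width=10, slack=4)
Line 2: ['young', 'new', 'low'] (min_width=13, slack=1)
Line 3: ['one', 'diamond'] (min_width=11, slack=3)
Line 4: ['guitar'] (min_width=6, slack=8)
Line 5: ['keyboard', 'fire'] (min_width=13, slack=1)
Line 6: ['bear'] (min_width=4, slack=10)
Line 7: ['importance'] (min_width=10, slack=4)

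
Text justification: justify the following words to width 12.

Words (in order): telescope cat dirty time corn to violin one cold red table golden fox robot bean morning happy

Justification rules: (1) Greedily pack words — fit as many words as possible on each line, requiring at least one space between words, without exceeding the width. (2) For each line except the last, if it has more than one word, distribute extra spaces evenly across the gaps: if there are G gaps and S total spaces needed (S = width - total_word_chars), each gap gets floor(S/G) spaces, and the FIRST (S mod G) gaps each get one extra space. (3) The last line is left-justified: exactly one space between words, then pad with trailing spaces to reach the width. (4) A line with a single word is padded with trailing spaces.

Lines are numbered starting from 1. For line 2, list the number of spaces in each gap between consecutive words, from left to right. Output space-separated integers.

Line 1: ['telescope'] (min_width=9, slack=3)
Line 2: ['cat', 'dirty'] (min_width=9, slack=3)
Line 3: ['time', 'corn', 'to'] (min_width=12, slack=0)
Line 4: ['violin', 'one'] (min_width=10, slack=2)
Line 5: ['cold', 'red'] (min_width=8, slack=4)
Line 6: ['table', 'golden'] (min_width=12, slack=0)
Line 7: ['fox', 'robot'] (min_width=9, slack=3)
Line 8: ['bean', 'morning'] (min_width=12, slack=0)
Line 9: ['happy'] (min_width=5, slack=7)

Answer: 4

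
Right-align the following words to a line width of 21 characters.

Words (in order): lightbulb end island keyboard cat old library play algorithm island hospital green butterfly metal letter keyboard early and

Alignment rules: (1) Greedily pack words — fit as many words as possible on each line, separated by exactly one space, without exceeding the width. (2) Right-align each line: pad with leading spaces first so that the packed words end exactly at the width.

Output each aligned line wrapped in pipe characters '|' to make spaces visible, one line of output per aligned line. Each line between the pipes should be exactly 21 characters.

Line 1: ['lightbulb', 'end', 'island'] (min_width=20, slack=1)
Line 2: ['keyboard', 'cat', 'old'] (min_width=16, slack=5)
Line 3: ['library', 'play'] (min_width=12, slack=9)
Line 4: ['algorithm', 'island'] (min_width=16, slack=5)
Line 5: ['hospital', 'green'] (min_width=14, slack=7)
Line 6: ['butterfly', 'metal'] (min_width=15, slack=6)
Line 7: ['letter', 'keyboard', 'early'] (min_width=21, slack=0)
Line 8: ['and'] (min_width=3, slack=18)

Answer: | lightbulb end island|
|     keyboard cat old|
|         library play|
|     algorithm island|
|       hospital green|
|      butterfly metal|
|letter keyboard early|
|                  and|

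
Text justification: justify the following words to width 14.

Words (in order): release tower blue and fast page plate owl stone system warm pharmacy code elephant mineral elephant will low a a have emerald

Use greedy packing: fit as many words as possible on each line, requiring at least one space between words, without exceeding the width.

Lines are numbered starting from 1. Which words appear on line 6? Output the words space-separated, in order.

Line 1: ['release', 'tower'] (min_width=13, slack=1)
Line 2: ['blue', 'and', 'fast'] (min_width=13, slack=1)
Line 3: ['page', 'plate', 'owl'] (min_width=14, slack=0)
Line 4: ['stone', 'system'] (min_width=12, slack=2)
Line 5: ['warm', 'pharmacy'] (min_width=13, slack=1)
Line 6: ['code', 'elephant'] (min_width=13, slack=1)
Line 7: ['mineral'] (min_width=7, slack=7)
Line 8: ['elephant', 'will'] (min_width=13, slack=1)
Line 9: ['low', 'a', 'a', 'have'] (min_width=12, slack=2)
Line 10: ['emerald'] (min_width=7, slack=7)

Answer: code elephant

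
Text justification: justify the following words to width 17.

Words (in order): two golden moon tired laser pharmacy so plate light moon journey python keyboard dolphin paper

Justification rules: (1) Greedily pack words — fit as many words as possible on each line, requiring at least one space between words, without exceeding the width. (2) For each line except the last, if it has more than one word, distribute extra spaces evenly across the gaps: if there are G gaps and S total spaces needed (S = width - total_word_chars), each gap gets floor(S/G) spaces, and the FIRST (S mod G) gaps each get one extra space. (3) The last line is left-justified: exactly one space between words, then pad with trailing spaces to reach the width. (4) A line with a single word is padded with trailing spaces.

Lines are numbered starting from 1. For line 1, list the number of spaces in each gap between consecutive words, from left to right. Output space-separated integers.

Answer: 2 2

Derivation:
Line 1: ['two', 'golden', 'moon'] (min_width=15, slack=2)
Line 2: ['tired', 'laser'] (min_width=11, slack=6)
Line 3: ['pharmacy', 'so', 'plate'] (min_width=17, slack=0)
Line 4: ['light', 'moon'] (min_width=10, slack=7)
Line 5: ['journey', 'python'] (min_width=14, slack=3)
Line 6: ['keyboard', 'dolphin'] (min_width=16, slack=1)
Line 7: ['paper'] (min_width=5, slack=12)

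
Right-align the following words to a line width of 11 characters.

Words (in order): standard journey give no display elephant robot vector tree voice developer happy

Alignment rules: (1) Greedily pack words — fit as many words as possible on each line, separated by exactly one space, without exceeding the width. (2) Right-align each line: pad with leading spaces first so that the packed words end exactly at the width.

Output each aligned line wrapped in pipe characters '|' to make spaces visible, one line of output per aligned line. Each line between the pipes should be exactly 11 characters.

Answer: |   standard|
|    journey|
|    give no|
|    display|
|   elephant|
|      robot|
|vector tree|
|      voice|
|  developer|
|      happy|

Derivation:
Line 1: ['standard'] (min_width=8, slack=3)
Line 2: ['journey'] (min_width=7, slack=4)
Line 3: ['give', 'no'] (min_width=7, slack=4)
Line 4: ['display'] (min_width=7, slack=4)
Line 5: ['elephant'] (min_width=8, slack=3)
Line 6: ['robot'] (min_width=5, slack=6)
Line 7: ['vector', 'tree'] (min_width=11, slack=0)
Line 8: ['voice'] (min_width=5, slack=6)
Line 9: ['developer'] (min_width=9, slack=2)
Line 10: ['happy'] (min_width=5, slack=6)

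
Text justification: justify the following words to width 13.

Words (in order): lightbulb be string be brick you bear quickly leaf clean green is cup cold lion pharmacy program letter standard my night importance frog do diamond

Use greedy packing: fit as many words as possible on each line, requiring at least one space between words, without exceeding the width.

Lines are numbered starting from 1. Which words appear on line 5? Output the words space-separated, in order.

Line 1: ['lightbulb', 'be'] (min_width=12, slack=1)
Line 2: ['string', 'be'] (min_width=9, slack=4)
Line 3: ['brick', 'you'] (min_width=9, slack=4)
Line 4: ['bear', 'quickly'] (min_width=12, slack=1)
Line 5: ['leaf', 'clean'] (min_width=10, slack=3)
Line 6: ['green', 'is', 'cup'] (min_width=12, slack=1)
Line 7: ['cold', 'lion'] (min_width=9, slack=4)
Line 8: ['pharmacy'] (min_width=8, slack=5)
Line 9: ['program'] (min_width=7, slack=6)
Line 10: ['letter'] (min_width=6, slack=7)
Line 11: ['standard', 'my'] (min_width=11, slack=2)
Line 12: ['night'] (min_width=5, slack=8)
Line 13: ['importance'] (min_width=10, slack=3)
Line 14: ['frog', 'do'] (min_width=7, slack=6)
Line 15: ['diamond'] (min_width=7, slack=6)

Answer: leaf clean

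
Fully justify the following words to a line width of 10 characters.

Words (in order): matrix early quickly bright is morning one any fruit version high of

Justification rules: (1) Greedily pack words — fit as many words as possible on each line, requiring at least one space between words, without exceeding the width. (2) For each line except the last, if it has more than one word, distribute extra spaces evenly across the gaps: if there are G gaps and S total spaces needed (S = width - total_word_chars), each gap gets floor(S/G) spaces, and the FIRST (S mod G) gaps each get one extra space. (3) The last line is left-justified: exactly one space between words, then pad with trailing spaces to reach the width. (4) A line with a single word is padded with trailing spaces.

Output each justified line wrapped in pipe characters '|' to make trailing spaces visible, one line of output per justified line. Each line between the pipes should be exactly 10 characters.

Answer: |matrix    |
|early     |
|quickly   |
|bright  is|
|morning   |
|one    any|
|fruit     |
|version   |
|high of   |

Derivation:
Line 1: ['matrix'] (min_width=6, slack=4)
Line 2: ['early'] (min_width=5, slack=5)
Line 3: ['quickly'] (min_width=7, slack=3)
Line 4: ['bright', 'is'] (min_width=9, slack=1)
Line 5: ['morning'] (min_width=7, slack=3)
Line 6: ['one', 'any'] (min_width=7, slack=3)
Line 7: ['fruit'] (min_width=5, slack=5)
Line 8: ['version'] (min_width=7, slack=3)
Line 9: ['high', 'of'] (min_width=7, slack=3)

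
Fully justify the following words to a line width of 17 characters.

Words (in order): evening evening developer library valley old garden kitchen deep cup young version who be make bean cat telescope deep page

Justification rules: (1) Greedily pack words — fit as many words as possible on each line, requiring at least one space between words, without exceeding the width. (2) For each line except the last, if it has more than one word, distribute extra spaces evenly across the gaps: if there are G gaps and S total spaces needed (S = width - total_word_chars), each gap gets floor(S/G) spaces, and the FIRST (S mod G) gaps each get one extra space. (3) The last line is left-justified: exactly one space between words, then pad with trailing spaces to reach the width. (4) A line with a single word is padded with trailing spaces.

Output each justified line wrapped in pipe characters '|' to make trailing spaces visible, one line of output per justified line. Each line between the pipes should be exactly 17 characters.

Line 1: ['evening', 'evening'] (min_width=15, slack=2)
Line 2: ['developer', 'library'] (min_width=17, slack=0)
Line 3: ['valley', 'old', 'garden'] (min_width=17, slack=0)
Line 4: ['kitchen', 'deep', 'cup'] (min_width=16, slack=1)
Line 5: ['young', 'version', 'who'] (min_width=17, slack=0)
Line 6: ['be', 'make', 'bean', 'cat'] (min_width=16, slack=1)
Line 7: ['telescope', 'deep'] (min_width=14, slack=3)
Line 8: ['page'] (min_width=4, slack=13)

Answer: |evening   evening|
|developer library|
|valley old garden|
|kitchen  deep cup|
|young version who|
|be  make bean cat|
|telescope    deep|
|page             |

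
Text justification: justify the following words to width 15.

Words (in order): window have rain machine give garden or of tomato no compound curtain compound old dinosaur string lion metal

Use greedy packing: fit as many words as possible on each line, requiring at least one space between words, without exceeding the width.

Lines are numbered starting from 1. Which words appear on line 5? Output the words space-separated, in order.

Answer: compound

Derivation:
Line 1: ['window', 'have'] (min_width=11, slack=4)
Line 2: ['rain', 'machine'] (min_width=12, slack=3)
Line 3: ['give', 'garden', 'or'] (min_width=14, slack=1)
Line 4: ['of', 'tomato', 'no'] (min_width=12, slack=3)
Line 5: ['compound'] (min_width=8, slack=7)
Line 6: ['curtain'] (min_width=7, slack=8)
Line 7: ['compound', 'old'] (min_width=12, slack=3)
Line 8: ['dinosaur', 'string'] (min_width=15, slack=0)
Line 9: ['lion', 'metal'] (min_width=10, slack=5)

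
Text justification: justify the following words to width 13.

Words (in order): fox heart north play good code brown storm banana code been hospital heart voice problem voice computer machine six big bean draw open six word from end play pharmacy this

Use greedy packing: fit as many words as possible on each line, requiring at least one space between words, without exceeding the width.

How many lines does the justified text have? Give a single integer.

Answer: 14

Derivation:
Line 1: ['fox', 'heart'] (min_width=9, slack=4)
Line 2: ['north', 'play'] (min_width=10, slack=3)
Line 3: ['good', 'code'] (min_width=9, slack=4)
Line 4: ['brown', 'storm'] (min_width=11, slack=2)
Line 5: ['banana', 'code'] (min_width=11, slack=2)
Line 6: ['been', 'hospital'] (min_width=13, slack=0)
Line 7: ['heart', 'voice'] (min_width=11, slack=2)
Line 8: ['problem', 'voice'] (min_width=13, slack=0)
Line 9: ['computer'] (min_width=8, slack=5)
Line 10: ['machine', 'six'] (min_width=11, slack=2)
Line 11: ['big', 'bean', 'draw'] (min_width=13, slack=0)
Line 12: ['open', 'six', 'word'] (min_width=13, slack=0)
Line 13: ['from', 'end', 'play'] (min_width=13, slack=0)
Line 14: ['pharmacy', 'this'] (min_width=13, slack=0)
Total lines: 14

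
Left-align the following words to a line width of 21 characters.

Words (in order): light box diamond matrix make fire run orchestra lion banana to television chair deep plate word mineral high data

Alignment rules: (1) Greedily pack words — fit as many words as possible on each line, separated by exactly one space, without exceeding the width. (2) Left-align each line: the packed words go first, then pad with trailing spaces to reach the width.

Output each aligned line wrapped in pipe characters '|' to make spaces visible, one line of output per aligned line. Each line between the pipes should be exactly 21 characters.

Answer: |light box diamond    |
|matrix make fire run |
|orchestra lion banana|
|to television chair  |
|deep plate word      |
|mineral high data    |

Derivation:
Line 1: ['light', 'box', 'diamond'] (min_width=17, slack=4)
Line 2: ['matrix', 'make', 'fire', 'run'] (min_width=20, slack=1)
Line 3: ['orchestra', 'lion', 'banana'] (min_width=21, slack=0)
Line 4: ['to', 'television', 'chair'] (min_width=19, slack=2)
Line 5: ['deep', 'plate', 'word'] (min_width=15, slack=6)
Line 6: ['mineral', 'high', 'data'] (min_width=17, slack=4)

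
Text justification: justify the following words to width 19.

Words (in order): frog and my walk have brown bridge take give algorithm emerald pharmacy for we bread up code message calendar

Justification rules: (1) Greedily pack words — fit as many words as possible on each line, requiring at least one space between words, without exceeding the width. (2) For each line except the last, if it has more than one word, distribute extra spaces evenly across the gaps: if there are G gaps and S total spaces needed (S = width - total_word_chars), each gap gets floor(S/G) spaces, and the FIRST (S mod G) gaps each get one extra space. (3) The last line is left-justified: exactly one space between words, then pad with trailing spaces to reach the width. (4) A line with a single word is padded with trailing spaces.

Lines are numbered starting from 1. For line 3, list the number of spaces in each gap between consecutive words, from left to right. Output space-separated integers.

Line 1: ['frog', 'and', 'my', 'walk'] (min_width=16, slack=3)
Line 2: ['have', 'brown', 'bridge'] (min_width=17, slack=2)
Line 3: ['take', 'give', 'algorithm'] (min_width=19, slack=0)
Line 4: ['emerald', 'pharmacy'] (min_width=16, slack=3)
Line 5: ['for', 'we', 'bread', 'up'] (min_width=15, slack=4)
Line 6: ['code', 'message'] (min_width=12, slack=7)
Line 7: ['calendar'] (min_width=8, slack=11)

Answer: 1 1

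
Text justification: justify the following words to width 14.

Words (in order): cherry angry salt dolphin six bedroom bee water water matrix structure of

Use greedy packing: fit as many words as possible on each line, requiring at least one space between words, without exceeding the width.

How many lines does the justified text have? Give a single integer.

Line 1: ['cherry', 'angry'] (min_width=12, slack=2)
Line 2: ['salt', 'dolphin'] (min_width=12, slack=2)
Line 3: ['six', 'bedroom'] (min_width=11, slack=3)
Line 4: ['bee', 'water'] (min_width=9, slack=5)
Line 5: ['water', 'matrix'] (min_width=12, slack=2)
Line 6: ['structure', 'of'] (min_width=12, slack=2)
Total lines: 6

Answer: 6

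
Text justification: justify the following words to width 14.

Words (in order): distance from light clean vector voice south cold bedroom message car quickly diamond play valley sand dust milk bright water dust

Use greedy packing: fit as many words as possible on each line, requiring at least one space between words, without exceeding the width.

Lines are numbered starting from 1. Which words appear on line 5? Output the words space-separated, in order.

Line 1: ['distance', 'from'] (min_width=13, slack=1)
Line 2: ['light', 'clean'] (min_width=11, slack=3)
Line 3: ['vector', 'voice'] (min_width=12, slack=2)
Line 4: ['south', 'cold'] (min_width=10, slack=4)
Line 5: ['bedroom'] (min_width=7, slack=7)
Line 6: ['message', 'car'] (min_width=11, slack=3)
Line 7: ['quickly'] (min_width=7, slack=7)
Line 8: ['diamond', 'play'] (min_width=12, slack=2)
Line 9: ['valley', 'sand'] (min_width=11, slack=3)
Line 10: ['dust', 'milk'] (min_width=9, slack=5)
Line 11: ['bright', 'water'] (min_width=12, slack=2)
Line 12: ['dust'] (min_width=4, slack=10)

Answer: bedroom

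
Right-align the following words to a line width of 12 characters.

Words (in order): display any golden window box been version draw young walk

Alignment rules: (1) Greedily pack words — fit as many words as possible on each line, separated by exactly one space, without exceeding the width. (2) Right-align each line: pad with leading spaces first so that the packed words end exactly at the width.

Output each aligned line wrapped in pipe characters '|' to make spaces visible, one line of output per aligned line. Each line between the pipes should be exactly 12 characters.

Answer: | display any|
|      golden|
|  window box|
|been version|
|  draw young|
|        walk|

Derivation:
Line 1: ['display', 'any'] (min_width=11, slack=1)
Line 2: ['golden'] (min_width=6, slack=6)
Line 3: ['window', 'box'] (min_width=10, slack=2)
Line 4: ['been', 'version'] (min_width=12, slack=0)
Line 5: ['draw', 'young'] (min_width=10, slack=2)
Line 6: ['walk'] (min_width=4, slack=8)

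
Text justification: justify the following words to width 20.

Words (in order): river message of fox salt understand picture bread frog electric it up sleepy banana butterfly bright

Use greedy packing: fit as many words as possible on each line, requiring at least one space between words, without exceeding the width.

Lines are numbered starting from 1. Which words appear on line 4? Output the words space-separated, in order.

Line 1: ['river', 'message', 'of', 'fox'] (min_width=20, slack=0)
Line 2: ['salt', 'understand'] (min_width=15, slack=5)
Line 3: ['picture', 'bread', 'frog'] (min_width=18, slack=2)
Line 4: ['electric', 'it', 'up'] (min_width=14, slack=6)
Line 5: ['sleepy', 'banana'] (min_width=13, slack=7)
Line 6: ['butterfly', 'bright'] (min_width=16, slack=4)

Answer: electric it up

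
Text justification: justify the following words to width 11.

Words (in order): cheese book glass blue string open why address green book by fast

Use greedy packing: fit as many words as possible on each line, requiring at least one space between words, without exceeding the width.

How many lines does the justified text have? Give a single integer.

Answer: 6

Derivation:
Line 1: ['cheese', 'book'] (min_width=11, slack=0)
Line 2: ['glass', 'blue'] (min_width=10, slack=1)
Line 3: ['string', 'open'] (min_width=11, slack=0)
Line 4: ['why', 'address'] (min_width=11, slack=0)
Line 5: ['green', 'book'] (min_width=10, slack=1)
Line 6: ['by', 'fast'] (min_width=7, slack=4)
Total lines: 6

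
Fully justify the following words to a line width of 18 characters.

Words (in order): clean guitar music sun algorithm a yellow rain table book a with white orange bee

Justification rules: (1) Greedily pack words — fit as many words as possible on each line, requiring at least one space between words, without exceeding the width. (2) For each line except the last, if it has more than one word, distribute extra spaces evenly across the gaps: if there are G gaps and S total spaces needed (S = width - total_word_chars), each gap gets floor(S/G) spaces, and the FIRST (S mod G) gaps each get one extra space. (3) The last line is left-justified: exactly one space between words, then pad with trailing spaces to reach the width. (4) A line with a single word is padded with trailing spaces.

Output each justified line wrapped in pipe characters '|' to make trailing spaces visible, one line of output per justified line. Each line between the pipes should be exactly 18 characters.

Answer: |clean guitar music|
|sun   algorithm  a|
|yellow  rain table|
|book  a with white|
|orange bee        |

Derivation:
Line 1: ['clean', 'guitar', 'music'] (min_width=18, slack=0)
Line 2: ['sun', 'algorithm', 'a'] (min_width=15, slack=3)
Line 3: ['yellow', 'rain', 'table'] (min_width=17, slack=1)
Line 4: ['book', 'a', 'with', 'white'] (min_width=17, slack=1)
Line 5: ['orange', 'bee'] (min_width=10, slack=8)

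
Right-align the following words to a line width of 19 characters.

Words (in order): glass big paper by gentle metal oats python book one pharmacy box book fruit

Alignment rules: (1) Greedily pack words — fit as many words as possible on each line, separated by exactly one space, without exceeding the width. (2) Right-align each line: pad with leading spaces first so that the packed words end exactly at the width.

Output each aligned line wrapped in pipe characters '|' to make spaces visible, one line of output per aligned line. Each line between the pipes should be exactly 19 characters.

Line 1: ['glass', 'big', 'paper', 'by'] (min_width=18, slack=1)
Line 2: ['gentle', 'metal', 'oats'] (min_width=17, slack=2)
Line 3: ['python', 'book', 'one'] (min_width=15, slack=4)
Line 4: ['pharmacy', 'box', 'book'] (min_width=17, slack=2)
Line 5: ['fruit'] (min_width=5, slack=14)

Answer: | glass big paper by|
|  gentle metal oats|
|    python book one|
|  pharmacy box book|
|              fruit|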